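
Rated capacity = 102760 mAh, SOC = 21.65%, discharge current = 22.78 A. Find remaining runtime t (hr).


Convert: C_total = 102760 mAh = 102.76 Ah
Step 1: remaining = SOC/100 * C_total = 21.65/100 * 102.76 = 22.248 Ah
Step 2: t = remaining / I = 22.248 / 22.78 = 0.9766 hr

0.9766 hr


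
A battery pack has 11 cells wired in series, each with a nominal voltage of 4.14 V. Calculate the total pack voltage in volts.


With 11 cells in series at 4.14 V each, V_pack = 45.54 V

45.54 V


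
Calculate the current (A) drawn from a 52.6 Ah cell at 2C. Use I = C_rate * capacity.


At 2C: I = 2 * 52.6 Ah = 105.2 A

105.2 A


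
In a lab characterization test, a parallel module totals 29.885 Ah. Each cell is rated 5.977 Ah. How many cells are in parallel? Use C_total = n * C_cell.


n = C_total / C_cell = 29.885 / 5.977 = 5

5


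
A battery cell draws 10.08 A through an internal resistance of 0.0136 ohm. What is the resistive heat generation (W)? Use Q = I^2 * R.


I^2 = 101.61
Q = 101.61 * 0.0136 = 1.382 W

1.382 W


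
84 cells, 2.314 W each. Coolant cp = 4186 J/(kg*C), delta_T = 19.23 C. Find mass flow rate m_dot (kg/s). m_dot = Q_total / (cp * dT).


Q_total = 84 * 2.314 = 194.38 W
m_dot = Q_total / (cp * dT) = 194.38 / (4186 * 19.23) = 0.002415 kg/s

0.002415 kg/s


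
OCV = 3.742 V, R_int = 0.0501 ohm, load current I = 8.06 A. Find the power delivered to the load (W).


Step 1: V_terminal = OCV - I*R = 3.742 - 8.06 * 0.0501 = 3.3382 V
Step 2: P_out = V_terminal * I = 3.3382 * 8.06 = 26.91 W

26.91 W


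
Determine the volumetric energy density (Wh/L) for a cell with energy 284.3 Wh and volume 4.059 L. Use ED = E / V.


ED = E / V = 284.3 / 4.059 = 70.04 Wh/L

70.04 Wh/L


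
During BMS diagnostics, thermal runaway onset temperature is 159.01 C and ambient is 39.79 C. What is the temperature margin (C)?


Safety margin = 159.01 C - 39.79 C = 119.22 C

119.22 C


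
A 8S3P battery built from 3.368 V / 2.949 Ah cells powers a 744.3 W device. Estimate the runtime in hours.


Step 1: E_pack = Ns * V_cell * Np * C_cell = 8 * 3.368 * 3 * 2.949 = 238.37 Wh
Step 2: t = E_pack / P = 238.37 / 744.3 = 0.3203 hr

0.3203 hr


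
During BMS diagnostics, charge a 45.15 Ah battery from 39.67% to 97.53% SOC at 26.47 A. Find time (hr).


Step 1: dSOC = 97.53% - 39.67% = 57.86%
Step 2: delta_Ah = 45.15 * 57.86 / 100 = 26.124 Ah
Step 3: t = 26.124 / 26.47 = 0.9869 hr

0.9869 hr


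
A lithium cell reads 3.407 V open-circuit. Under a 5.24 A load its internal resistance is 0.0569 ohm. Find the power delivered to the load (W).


Step 1: V_terminal = OCV - I*R = 3.407 - 5.24 * 0.0569 = 3.1088 V
Step 2: P_out = V_terminal * I = 3.1088 * 5.24 = 16.29 W

16.29 W


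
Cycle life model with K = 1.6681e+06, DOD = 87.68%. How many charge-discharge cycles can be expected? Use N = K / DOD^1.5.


DOD^1.5 = 821.01
N = K / DOD^1.5 = 1.6681e+06 / 821.01 = 2032

2032 cycles


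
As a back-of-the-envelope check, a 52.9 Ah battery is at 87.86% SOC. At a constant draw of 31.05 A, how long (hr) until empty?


Step 1: remaining = SOC/100 * C_total = 87.86/100 * 52.9 = 46.478 Ah
Step 2: t = remaining / I = 46.478 / 31.05 = 1.497 hr

1.497 hr


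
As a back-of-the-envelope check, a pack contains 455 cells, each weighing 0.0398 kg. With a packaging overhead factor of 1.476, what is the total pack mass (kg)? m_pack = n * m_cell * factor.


m_pack = n * m_cell * overhead = 455 * 0.0398 * 1.476 = 26.73 kg

26.73 kg


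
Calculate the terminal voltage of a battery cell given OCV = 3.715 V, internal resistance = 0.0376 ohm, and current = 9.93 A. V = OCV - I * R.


IR drop = 9.93 * 0.0376 = 0.37337 V
V = 3.715 - 0.37337 = 3.342 V

3.342 V


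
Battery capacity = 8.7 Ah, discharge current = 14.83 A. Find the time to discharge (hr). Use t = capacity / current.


t = capacity / current = 8.7 / 14.83 = 0.5866 hr

0.5866 hr


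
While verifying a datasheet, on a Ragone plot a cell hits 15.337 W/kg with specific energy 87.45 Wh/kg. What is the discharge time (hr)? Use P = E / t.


t = E / P = 87.45 / 15.337 = 5.702 hr

5.702 hr


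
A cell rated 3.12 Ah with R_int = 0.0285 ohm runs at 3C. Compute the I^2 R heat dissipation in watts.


Step 1: I = C_rate * capacity = 3 * 3.12 = 9.36 A
Step 2: Q = I^2 * R = 9.36^2 * 0.0285 = 87.61 * 0.0285 = 2.497 W

2.497 W


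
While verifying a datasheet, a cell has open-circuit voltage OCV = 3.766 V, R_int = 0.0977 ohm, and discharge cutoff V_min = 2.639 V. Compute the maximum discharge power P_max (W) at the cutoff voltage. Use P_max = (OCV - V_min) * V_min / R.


dV = OCV - V_min = 1.127 V (so I_max = dV / R)
P_max = dV * V_min / R = 1.127 * 2.639 / 0.0977 = 30.44 W

30.44 W


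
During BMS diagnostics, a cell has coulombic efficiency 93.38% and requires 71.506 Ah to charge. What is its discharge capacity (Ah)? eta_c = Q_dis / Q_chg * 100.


Q_dis = eta/100 * Q_chg = 93.38/100 * 71.506 = 66.77 Ah

66.77 Ah


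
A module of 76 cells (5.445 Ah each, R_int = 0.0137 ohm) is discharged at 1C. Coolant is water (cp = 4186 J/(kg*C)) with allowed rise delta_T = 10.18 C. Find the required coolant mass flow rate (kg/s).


Step 1: I = 1 * 5.445 = 5.445 A
Step 2: Q_cell = I^2 * R = 5.445^2 * 0.0137 = 0.40618 W
Step 3: Q_total = 76 * 0.40618 = 30.87 W
Step 4: m_dot = Q_total / (cp * dT) = 30.87 / (4186 * 10.18) = 7.244e-04 kg/s

7.244e-04 kg/s


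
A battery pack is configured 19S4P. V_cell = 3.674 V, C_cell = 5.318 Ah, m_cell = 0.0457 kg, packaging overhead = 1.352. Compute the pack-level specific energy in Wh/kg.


Step 1: V_pack = 19 * 3.674 = 69.806 V
Step 2: C_pack = 4 * 5.318 = 21.272 Ah
Step 3: E_pack = V_pack * C_pack = 69.806 * 21.272 = 1484.9 Wh
Step 4: m_pack = 19 * 4 * 0.0457 * 1.352 = 4.6958 kg
Step 5: ED = E_pack / m_pack = 1484.9 / 4.6958 = 316.2 Wh/kg

316.2 Wh/kg


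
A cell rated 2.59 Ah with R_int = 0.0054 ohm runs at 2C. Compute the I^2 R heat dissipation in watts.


Step 1: I = C_rate * capacity = 2 * 2.59 = 5.18 A
Step 2: Q = I^2 * R = 5.18^2 * 0.0054 = 26.832 * 0.0054 = 0.1449 W

0.1449 W


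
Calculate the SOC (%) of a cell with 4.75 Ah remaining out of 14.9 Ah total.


SOC% = 4.75 / 14.9 * 100 = 31.88%

31.88%


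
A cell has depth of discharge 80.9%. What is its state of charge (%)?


SOC = 100 - DOD = 100 - 80.9 = 19.1%

19.1%


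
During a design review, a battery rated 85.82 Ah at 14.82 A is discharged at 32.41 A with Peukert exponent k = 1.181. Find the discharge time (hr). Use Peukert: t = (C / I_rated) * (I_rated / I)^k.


Step 1: t_rated = C / I_rated = 85.82 / 14.82 = 5.7908 hr
Step 2: ratio = 14.82 / 32.41 = 0.45727
Step 3: ratio^k = 0.45727^1.181 = 0.39688
Step 4: t = t_rated * ratio^k = 5.7908 * 0.39688 = 2.298 hr

2.298 hr


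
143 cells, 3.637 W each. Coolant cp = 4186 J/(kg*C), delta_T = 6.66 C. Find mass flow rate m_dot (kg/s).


Step 1: Total heat Q = 143 * 3.637 W = 520.09 W
Step 2: denom = cp * dT = 4186 * 6.66 = 27879
Step 3: m_dot = 520.09 / 27879 = 0.01866 kg/s

0.01866 kg/s


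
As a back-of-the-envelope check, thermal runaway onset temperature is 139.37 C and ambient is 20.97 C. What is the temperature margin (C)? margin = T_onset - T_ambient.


margin = T_onset - T_ambient = 139.37 - 20.97 = 118.4 C

118.4 C


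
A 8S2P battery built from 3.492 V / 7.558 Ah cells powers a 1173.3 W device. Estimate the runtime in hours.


Step 1: E_pack = Ns * V_cell * Np * C_cell = 8 * 3.492 * 2 * 7.558 = 422.28 Wh
Step 2: t = E_pack / P = 422.28 / 1173.3 = 0.3599 hr

0.3599 hr


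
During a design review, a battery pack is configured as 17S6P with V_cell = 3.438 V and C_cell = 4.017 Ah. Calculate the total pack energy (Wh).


V_pack = 17 * 3.438 = 58.446 V
C_pack = 6 * 4.017 = 24.102 Ah
E = V_pack * C_pack = 58.446 * 24.102 = 1409 Wh

1409 Wh


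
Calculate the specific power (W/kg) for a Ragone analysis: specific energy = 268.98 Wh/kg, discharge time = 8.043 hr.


Specific power = 268.98 Wh/kg / 8.043 hr = 33.44 W/kg

33.44 W/kg


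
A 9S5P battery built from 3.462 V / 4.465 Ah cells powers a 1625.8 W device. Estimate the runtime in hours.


Step 1: E_pack = Ns * V_cell * Np * C_cell = 9 * 3.462 * 5 * 4.465 = 695.6 Wh
Step 2: t = E_pack / P = 695.6 / 1625.8 = 0.4279 hr

0.4279 hr


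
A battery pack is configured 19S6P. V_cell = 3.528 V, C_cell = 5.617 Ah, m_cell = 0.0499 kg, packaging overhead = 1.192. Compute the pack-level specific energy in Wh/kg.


Step 1: V_pack = 19 * 3.528 = 67.032 V
Step 2: C_pack = 6 * 5.617 = 33.702 Ah
Step 3: E_pack = V_pack * C_pack = 67.032 * 33.702 = 2259.1 Wh
Step 4: m_pack = 19 * 6 * 0.0499 * 1.192 = 6.7808 kg
Step 5: ED = E_pack / m_pack = 2259.1 / 6.7808 = 333.2 Wh/kg

333.2 Wh/kg


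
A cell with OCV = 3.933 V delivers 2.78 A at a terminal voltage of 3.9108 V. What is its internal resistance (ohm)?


R = (OCV - V) / I = (3.933 - 3.9108) / 2.78 = 0.007986 ohm

0.007986 ohm


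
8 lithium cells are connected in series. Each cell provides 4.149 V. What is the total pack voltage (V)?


With 8 cells in series at 4.149 V each, V_pack = 33.192 V

33.192 V


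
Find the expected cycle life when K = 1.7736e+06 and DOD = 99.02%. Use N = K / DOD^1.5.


DOD^1.5 = 985.34
N = K / DOD^1.5 = 1.7736e+06 / 985.34 = 1800

1800 cycles


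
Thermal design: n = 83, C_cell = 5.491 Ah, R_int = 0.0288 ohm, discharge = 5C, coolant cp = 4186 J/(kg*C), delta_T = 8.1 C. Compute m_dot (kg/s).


Step 1: I = 5 * 5.491 = 27.455 A
Step 2: Q_cell = I^2 * R = 27.455^2 * 0.0288 = 21.709 W
Step 3: Q_total = 83 * 21.709 = 1801.8 W
Step 4: m_dot = Q_total / (cp * dT) = 1801.8 / (4186 * 8.1) = 0.05314 kg/s

0.05314 kg/s


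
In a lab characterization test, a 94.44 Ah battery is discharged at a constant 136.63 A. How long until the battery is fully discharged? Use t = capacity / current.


t = capacity / current = 94.44 / 136.63 = 0.6912 hr

0.6912 hr


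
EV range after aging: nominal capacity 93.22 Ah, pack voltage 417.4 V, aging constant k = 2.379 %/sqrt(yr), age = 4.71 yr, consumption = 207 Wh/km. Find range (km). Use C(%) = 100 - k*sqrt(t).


Step 1: capacity retention = 100 - 2.379 * sqrt(4.71) = 100 - 2.379 * 2.1703 = 94.837%
Step 2: C_now = 93.22 * 94.837/100 = 88.407 Ah
Step 3: E_pack = V * C_now = 417.4 * 88.407 = 36901 Wh
Step 4: range = E_pack / consumption = 36901 / 207 = 178.3 km

178.3 km


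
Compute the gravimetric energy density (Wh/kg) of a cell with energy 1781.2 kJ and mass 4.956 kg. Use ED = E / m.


Convert: E = 1781.2 kJ = 494.78 Wh
ED = E / m = 494.78 / 4.956 = 99.83 Wh/kg

99.83 Wh/kg


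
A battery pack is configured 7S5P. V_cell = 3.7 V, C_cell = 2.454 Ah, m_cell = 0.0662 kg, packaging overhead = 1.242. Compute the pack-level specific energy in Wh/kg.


Step 1: V_pack = 7 * 3.7 = 25.9 V
Step 2: C_pack = 5 * 2.454 = 12.27 Ah
Step 3: E_pack = V_pack * C_pack = 25.9 * 12.27 = 317.79 Wh
Step 4: m_pack = 7 * 5 * 0.0662 * 1.242 = 2.8777 kg
Step 5: ED = E_pack / m_pack = 317.79 / 2.8777 = 110.4 Wh/kg

110.4 Wh/kg


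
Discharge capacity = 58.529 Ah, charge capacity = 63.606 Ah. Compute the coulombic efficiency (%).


eta_c = Q_dis / Q_chg * 100 = 58.529 / 63.606 * 100 = 92.02%

92.02%


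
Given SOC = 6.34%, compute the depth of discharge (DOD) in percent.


DOD = 100 - SOC = 100 - 6.34 = 93.66%

93.66%


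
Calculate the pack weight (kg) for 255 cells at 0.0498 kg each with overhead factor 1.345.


Cell mass sum = 255 * 0.0498 = 12.699 kg
With overhead 1.345: m_pack = 12.699 * 1.345 = 17.08 kg

17.08 kg


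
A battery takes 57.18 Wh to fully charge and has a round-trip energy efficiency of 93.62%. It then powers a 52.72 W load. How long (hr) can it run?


Step 1: E_discharge = eta/100 * E_charge = 93.62/100 * 57.18 = 53.532 Wh
Step 2: t = E_discharge / P = 53.532 / 52.72 = 1.015 hr

1.015 hr


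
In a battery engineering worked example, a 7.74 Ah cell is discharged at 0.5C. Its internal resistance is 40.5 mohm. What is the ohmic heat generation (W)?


Convert: R = 40.5 mohm = 0.0405 ohm
Step 1: I = C_rate * capacity = 0.5 * 7.74 = 3.87 A
Step 2: Q = I^2 * R = 3.87^2 * 0.0405 = 14.977 * 0.0405 = 0.6066 W

0.6066 W


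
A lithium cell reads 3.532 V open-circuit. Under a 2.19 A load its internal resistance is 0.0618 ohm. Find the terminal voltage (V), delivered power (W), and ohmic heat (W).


Step 1: V_terminal = OCV - I*R = 3.532 - 2.19 * 0.0618 = 3.3967 V
Step 2: P_out = V_terminal * I = 3.3967 * 2.19 = 7.439 W
Step 3: Q = I^2 * R = 2.19^2 * 0.0618 = 0.2964 W

V=3.3967 V, P=7.439 W, Q=0.2964 W


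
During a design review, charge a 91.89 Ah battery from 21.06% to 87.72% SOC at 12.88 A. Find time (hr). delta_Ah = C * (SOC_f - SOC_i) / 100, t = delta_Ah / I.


delta_Ah = 91.89 * (87.72 - 21.06) / 100 = 61.254 Ah
t = delta_Ah / I = 61.254 / 12.88 = 4.756 hr

4.756 hr


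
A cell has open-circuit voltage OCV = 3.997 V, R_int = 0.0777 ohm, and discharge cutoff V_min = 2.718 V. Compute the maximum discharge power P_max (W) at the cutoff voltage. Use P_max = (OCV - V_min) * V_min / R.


dV = OCV - V_min = 1.279 V (so I_max = dV / R)
P_max = dV * V_min / R = 1.279 * 2.718 / 0.0777 = 44.74 W

44.74 W


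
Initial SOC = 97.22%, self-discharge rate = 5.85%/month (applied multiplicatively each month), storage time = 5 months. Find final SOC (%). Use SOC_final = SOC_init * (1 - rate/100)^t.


Monthly retention factor = 1 - 5.85/100 = 0.9415
Over 5 months: factor^5 = 0.73978
SOC_final = 97.22 * 0.73978 = 71.92%

71.92%


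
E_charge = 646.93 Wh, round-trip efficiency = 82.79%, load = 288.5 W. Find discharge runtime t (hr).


Step 1: E_discharge = eta/100 * E_charge = 82.79/100 * 646.93 = 535.59 Wh
Step 2: t = E_discharge / P = 535.59 / 288.5 = 1.856 hr

1.856 hr


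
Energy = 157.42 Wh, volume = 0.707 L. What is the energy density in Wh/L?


ED = E / V = 157.42 / 0.707 = 222.7 Wh/L

222.7 Wh/L


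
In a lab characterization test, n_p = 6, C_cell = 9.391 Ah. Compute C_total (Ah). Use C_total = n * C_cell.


C_total = 6 * 9.391 = 56.346 Ah

56.346 Ah


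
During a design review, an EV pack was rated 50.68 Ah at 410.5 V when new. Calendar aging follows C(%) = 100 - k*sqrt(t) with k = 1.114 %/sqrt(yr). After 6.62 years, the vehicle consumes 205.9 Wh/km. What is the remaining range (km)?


Step 1: capacity retention = 100 - 1.114 * sqrt(6.62) = 100 - 1.114 * 2.5729 = 97.134%
Step 2: C_now = 50.68 * 97.134/100 = 49.228 Ah
Step 3: E_pack = V * C_now = 410.5 * 49.228 = 20208 Wh
Step 4: range = E_pack / consumption = 20208 / 205.9 = 98.14 km

98.14 km


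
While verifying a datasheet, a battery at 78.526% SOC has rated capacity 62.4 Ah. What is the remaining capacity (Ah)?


remaining = SOC / 100 * total = 78.526 / 100 * 62.4 = 49.00 Ah

49.00 Ah


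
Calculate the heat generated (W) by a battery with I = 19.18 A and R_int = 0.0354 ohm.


I^2 = 367.87
Q = 367.87 * 0.0354 = 13.02 W

13.02 W


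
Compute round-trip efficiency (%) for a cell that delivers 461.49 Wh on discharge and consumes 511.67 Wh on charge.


eta_e = E_dis / E_chg * 100 = 461.49 / 511.67 * 100 = 90.19%

90.19%


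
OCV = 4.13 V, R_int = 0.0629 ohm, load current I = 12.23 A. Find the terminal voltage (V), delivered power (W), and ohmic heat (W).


Step 1: V_terminal = OCV - I*R = 4.13 - 12.23 * 0.0629 = 3.3607 V
Step 2: P_out = V_terminal * I = 3.3607 * 12.23 = 41.10 W
Step 3: Q = I^2 * R = 12.23^2 * 0.0629 = 9.408 W

V=3.3607 V, P=41.10 W, Q=9.408 W


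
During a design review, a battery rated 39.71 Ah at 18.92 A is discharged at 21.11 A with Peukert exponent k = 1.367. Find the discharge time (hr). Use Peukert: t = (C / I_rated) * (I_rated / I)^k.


Step 1: t_rated = C / I_rated = 39.71 / 18.92 = 2.0988 hr
Step 2: ratio = 18.92 / 21.11 = 0.89626
Step 3: ratio^k = 0.89626^1.367 = 0.86095
Step 4: t = t_rated * ratio^k = 2.0988 * 0.86095 = 1.807 hr

1.807 hr


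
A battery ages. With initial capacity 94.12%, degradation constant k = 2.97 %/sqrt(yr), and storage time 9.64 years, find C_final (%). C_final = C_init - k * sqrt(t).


Step 1: sqrt(9.64 yr) = 3.1048
Step 2: drop = 2.97 * 3.1048 = 9.2213
Step 3: C_final = 94.12 - 9.2213 = 84.90%

84.90%


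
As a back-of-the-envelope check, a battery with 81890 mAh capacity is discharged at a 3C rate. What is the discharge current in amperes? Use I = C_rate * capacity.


Convert: capacity = 81890 mAh = 81.89 Ah
I = C_rate * capacity = 3 * 81.89 = 245.67 A

245.67 A


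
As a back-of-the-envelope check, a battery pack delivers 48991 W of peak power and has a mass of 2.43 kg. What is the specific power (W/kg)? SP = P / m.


Specific power = 48991 W / 2.43 kg = 20160 W/kg

20160 W/kg


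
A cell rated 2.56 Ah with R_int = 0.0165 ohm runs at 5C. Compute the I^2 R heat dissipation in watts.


Step 1: I = C_rate * capacity = 5 * 2.56 = 12.8 A
Step 2: Q = I^2 * R = 12.8^2 * 0.0165 = 163.84 * 0.0165 = 2.703 W

2.703 W


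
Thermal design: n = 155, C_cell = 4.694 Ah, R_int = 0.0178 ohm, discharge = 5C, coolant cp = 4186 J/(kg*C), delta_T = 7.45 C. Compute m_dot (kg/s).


Step 1: I = 5 * 4.694 = 23.47 A
Step 2: Q_cell = I^2 * R = 23.47^2 * 0.0178 = 9.805 W
Step 3: Q_total = 155 * 9.805 = 1519.8 W
Step 4: m_dot = Q_total / (cp * dT) = 1519.8 / (4186 * 7.45) = 0.04873 kg/s

0.04873 kg/s


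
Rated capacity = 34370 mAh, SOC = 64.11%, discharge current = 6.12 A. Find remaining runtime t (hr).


Convert: C_total = 34370 mAh = 34.37 Ah
Step 1: remaining = SOC/100 * C_total = 64.11/100 * 34.37 = 22.035 Ah
Step 2: t = remaining / I = 22.035 / 6.12 = 3.600 hr

3.600 hr


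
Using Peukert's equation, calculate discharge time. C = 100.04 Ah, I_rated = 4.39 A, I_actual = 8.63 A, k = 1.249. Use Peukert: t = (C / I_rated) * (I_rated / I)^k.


t_rated = C / I_rated = 100.04 / 4.39 = 22.788 hr
(I_rated/I)^k = (0.50869)^1.249 = 0.42989
t = t_rated * (I_rated/I)^k = 22.788 * 0.42989 = 9.796 hr

9.796 hr


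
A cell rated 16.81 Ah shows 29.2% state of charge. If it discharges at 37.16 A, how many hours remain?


Step 1: remaining = SOC/100 * C_total = 29.2/100 * 16.81 = 4.9085 Ah
Step 2: t = remaining / I = 4.9085 / 37.16 = 0.1321 hr

0.1321 hr


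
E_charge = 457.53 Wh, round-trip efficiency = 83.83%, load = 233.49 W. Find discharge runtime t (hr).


Step 1: E_discharge = eta/100 * E_charge = 83.83/100 * 457.53 = 383.55 Wh
Step 2: t = E_discharge / P = 383.55 / 233.49 = 1.643 hr

1.643 hr


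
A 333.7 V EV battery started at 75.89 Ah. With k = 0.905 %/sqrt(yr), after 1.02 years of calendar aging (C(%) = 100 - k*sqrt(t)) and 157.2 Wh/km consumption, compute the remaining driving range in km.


Step 1: capacity retention = 100 - 0.905 * sqrt(1.02) = 100 - 0.905 * 1.01 = 99.086%
Step 2: C_now = 75.89 * 99.086/100 = 75.196 Ah
Step 3: E_pack = V * C_now = 333.7 * 75.196 = 25093 Wh
Step 4: range = E_pack / consumption = 25093 / 157.2 = 159.6 km

159.6 km


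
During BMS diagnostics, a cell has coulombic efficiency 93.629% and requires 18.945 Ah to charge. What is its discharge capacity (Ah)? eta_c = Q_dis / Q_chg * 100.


Q_dis = eta/100 * Q_chg = 93.629/100 * 18.945 = 17.74 Ah

17.74 Ah


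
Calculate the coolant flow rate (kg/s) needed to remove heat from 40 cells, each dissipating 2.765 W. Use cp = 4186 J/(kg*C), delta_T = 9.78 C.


Q_total = 40 * 2.765 = 110.6 W
m_dot = Q_total / (cp * dT) = 110.6 / (4186 * 9.78) = 0.002702 kg/s

0.002702 kg/s


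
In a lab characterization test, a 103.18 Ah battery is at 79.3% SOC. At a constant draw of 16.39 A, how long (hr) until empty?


Step 1: remaining = SOC/100 * C_total = 79.3/100 * 103.18 = 81.822 Ah
Step 2: t = remaining / I = 81.822 / 16.39 = 4.992 hr

4.992 hr


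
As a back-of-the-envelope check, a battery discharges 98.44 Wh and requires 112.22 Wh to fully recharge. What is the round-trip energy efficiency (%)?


eta_e = E_dis / E_chg * 100 = 98.44 / 112.22 * 100 = 87.72%

87.72%


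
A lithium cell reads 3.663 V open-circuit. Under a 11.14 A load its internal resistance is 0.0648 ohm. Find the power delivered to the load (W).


Step 1: V_terminal = OCV - I*R = 3.663 - 11.14 * 0.0648 = 2.9411 V
Step 2: P_out = V_terminal * I = 2.9411 * 11.14 = 32.76 W

32.76 W


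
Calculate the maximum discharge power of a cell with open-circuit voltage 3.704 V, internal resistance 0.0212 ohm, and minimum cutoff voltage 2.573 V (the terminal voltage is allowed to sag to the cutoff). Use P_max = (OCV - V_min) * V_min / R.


dV = OCV - V_min = 1.131 V (so I_max = dV / R)
P_max = dV * V_min / R = 1.131 * 2.573 / 0.0212 = 137.3 W

137.3 W


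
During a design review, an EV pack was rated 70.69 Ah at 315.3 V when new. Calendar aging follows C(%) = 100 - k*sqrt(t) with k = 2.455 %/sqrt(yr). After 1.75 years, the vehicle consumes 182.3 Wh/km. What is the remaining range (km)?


Step 1: capacity retention = 100 - 2.455 * sqrt(1.75) = 100 - 2.455 * 1.3229 = 96.752%
Step 2: C_now = 70.69 * 96.752/100 = 68.394 Ah
Step 3: E_pack = V * C_now = 315.3 * 68.394 = 21565 Wh
Step 4: range = E_pack / consumption = 21565 / 182.3 = 118.3 km

118.3 km


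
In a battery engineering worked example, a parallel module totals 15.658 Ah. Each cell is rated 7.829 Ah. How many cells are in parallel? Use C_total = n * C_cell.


n = C_total / C_cell = 15.658 / 7.829 = 2

2


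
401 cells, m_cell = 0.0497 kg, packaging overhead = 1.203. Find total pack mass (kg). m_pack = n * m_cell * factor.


Cell mass sum = 401 * 0.0497 = 19.93 kg
With overhead 1.203: m_pack = 19.93 * 1.203 = 23.98 kg

23.98 kg


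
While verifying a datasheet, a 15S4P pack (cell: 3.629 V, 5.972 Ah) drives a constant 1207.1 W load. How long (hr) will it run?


Step 1: E_pack = Ns * V_cell * Np * C_cell = 15 * 3.629 * 4 * 5.972 = 1300.3 Wh
Step 2: t = E_pack / P = 1300.3 / 1207.1 = 1.077 hr

1.077 hr


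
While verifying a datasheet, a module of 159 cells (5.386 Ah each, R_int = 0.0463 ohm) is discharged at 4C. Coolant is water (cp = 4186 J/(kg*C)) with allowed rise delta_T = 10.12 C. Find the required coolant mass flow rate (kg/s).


Step 1: I = 4 * 5.386 = 21.544 A
Step 2: Q_cell = I^2 * R = 21.544^2 * 0.0463 = 21.49 W
Step 3: Q_total = 159 * 21.49 = 3416.9 W
Step 4: m_dot = Q_total / (cp * dT) = 3416.9 / (4186 * 10.12) = 0.08066 kg/s

0.08066 kg/s


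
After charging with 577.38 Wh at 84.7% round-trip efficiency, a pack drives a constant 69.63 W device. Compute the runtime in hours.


Step 1: E_discharge = eta/100 * E_charge = 84.7/100 * 577.38 = 489.04 Wh
Step 2: t = E_discharge / P = 489.04 / 69.63 = 7.023 hr

7.023 hr


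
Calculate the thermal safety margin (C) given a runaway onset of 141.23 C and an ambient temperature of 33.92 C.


Safety margin = 141.23 C - 33.92 C = 107.31 C

107.31 C


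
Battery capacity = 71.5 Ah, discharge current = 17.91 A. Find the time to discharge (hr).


Runtime = 71.5 Ah / 17.91 A = 3.992 hr

3.992 hr


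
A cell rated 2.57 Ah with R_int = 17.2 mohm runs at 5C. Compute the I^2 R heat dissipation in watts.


Convert: R = 17.2 mohm = 0.0172 ohm
Step 1: I = C_rate * capacity = 5 * 2.57 = 12.85 A
Step 2: Q = I^2 * R = 12.85^2 * 0.0172 = 165.12 * 0.0172 = 2.840 W

2.840 W


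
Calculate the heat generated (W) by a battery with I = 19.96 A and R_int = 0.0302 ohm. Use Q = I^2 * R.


Q = I^2 * R = 19.96^2 * 0.0302 = 12.03 W

12.03 W


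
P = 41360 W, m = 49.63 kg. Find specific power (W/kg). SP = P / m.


SP = P / m = 41360 / 49.63 = 833.4 W/kg

833.4 W/kg


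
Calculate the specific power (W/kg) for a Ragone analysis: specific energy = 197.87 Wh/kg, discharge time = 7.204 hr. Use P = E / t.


Specific power = 197.87 Wh/kg / 7.204 hr = 27.47 W/kg

27.47 W/kg


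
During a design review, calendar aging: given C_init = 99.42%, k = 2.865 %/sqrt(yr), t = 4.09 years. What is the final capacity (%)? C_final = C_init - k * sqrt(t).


Step 1: sqrt(4.09 yr) = 2.0224
Step 2: drop = 2.865 * 2.0224 = 5.7942
Step 3: C_final = 99.42 - 5.7942 = 93.63%

93.63%


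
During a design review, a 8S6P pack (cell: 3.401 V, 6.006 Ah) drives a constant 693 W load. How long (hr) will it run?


Step 1: E_pack = Ns * V_cell * Np * C_cell = 8 * 3.401 * 6 * 6.006 = 980.47 Wh
Step 2: t = E_pack / P = 980.47 / 693 = 1.415 hr

1.415 hr


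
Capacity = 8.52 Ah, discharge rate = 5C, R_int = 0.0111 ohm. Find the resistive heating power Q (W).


Step 1: I = C_rate * capacity = 5 * 8.52 = 42.6 A
Step 2: Q = I^2 * R = 42.6^2 * 0.0111 = 1814.8 * 0.0111 = 20.14 W

20.14 W


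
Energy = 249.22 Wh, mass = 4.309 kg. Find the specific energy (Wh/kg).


Specific energy = 249.22 Wh / 4.309 kg = 57.84 Wh/kg

57.84 Wh/kg


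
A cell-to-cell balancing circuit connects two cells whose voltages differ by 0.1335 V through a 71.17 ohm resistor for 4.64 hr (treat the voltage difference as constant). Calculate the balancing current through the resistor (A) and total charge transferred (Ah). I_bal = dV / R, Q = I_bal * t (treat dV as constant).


First, Ohm's law: I_bal = 0.1335 V / 71.17 ohm = 0.0018758 A
Then Q = I * t = 0.0018758 A * 4.64 hr = 0.008704 Ah

I=0.0018758 A, Q=0.008704 Ah


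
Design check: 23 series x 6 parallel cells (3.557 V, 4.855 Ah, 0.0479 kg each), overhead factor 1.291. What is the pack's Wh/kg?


Step 1: V_pack = 23 * 3.557 = 81.811 V
Step 2: C_pack = 6 * 4.855 = 29.13 Ah
Step 3: E_pack = V_pack * C_pack = 81.811 * 29.13 = 2383.2 Wh
Step 4: m_pack = 23 * 6 * 0.0479 * 1.291 = 8.5338 kg
Step 5: ED = E_pack / m_pack = 2383.2 / 8.5338 = 279.3 Wh/kg

279.3 Wh/kg


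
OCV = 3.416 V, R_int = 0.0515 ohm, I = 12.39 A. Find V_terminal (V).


V = OCV - I*R = 3.416 - 12.39 * 0.0515 = 2.778 V

2.778 V


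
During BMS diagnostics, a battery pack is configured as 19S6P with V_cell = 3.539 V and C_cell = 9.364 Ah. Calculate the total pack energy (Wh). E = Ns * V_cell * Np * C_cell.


V_pack = 19 * 3.539 = 67.241 V
C_pack = 6 * 9.364 = 56.184 Ah
E = V_pack * C_pack = 67.241 * 56.184 = 3778 Wh

3778 Wh


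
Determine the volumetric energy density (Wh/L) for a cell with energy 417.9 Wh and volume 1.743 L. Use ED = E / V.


Volumetric ED = 417.9 Wh / 1.743 L = 239.8 Wh/L

239.8 Wh/L


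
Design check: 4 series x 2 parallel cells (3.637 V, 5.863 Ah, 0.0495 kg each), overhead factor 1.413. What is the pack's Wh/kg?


Step 1: V_pack = 4 * 3.637 = 14.548 V
Step 2: C_pack = 2 * 5.863 = 11.726 Ah
Step 3: E_pack = V_pack * C_pack = 14.548 * 11.726 = 170.59 Wh
Step 4: m_pack = 4 * 2 * 0.0495 * 1.413 = 0.55955 kg
Step 5: ED = E_pack / m_pack = 170.59 / 0.55955 = 304.9 Wh/kg

304.9 Wh/kg


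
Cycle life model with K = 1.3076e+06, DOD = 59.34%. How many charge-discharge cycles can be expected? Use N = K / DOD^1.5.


Step 1: DOD^1.5 = 59.34^1.5 = 457.11
Step 2: N = 1.3076e+06 / 457.11 = 2861 cycles

2861 cycles


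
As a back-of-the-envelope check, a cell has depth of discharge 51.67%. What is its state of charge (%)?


SOC = 100 - DOD = 100 - 51.67 = 48.33%

48.33%


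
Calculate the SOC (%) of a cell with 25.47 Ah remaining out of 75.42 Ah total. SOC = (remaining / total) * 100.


SOC% = 25.47 / 75.42 * 100 = 33.77%

33.77%


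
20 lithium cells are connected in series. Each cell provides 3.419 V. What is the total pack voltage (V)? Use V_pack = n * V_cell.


V_pack = n * V_cell = 20 * 3.419 = 68.38 V

68.38 V


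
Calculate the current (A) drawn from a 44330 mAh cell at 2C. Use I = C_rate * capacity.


Convert: capacity = 44330 mAh = 44.33 Ah
I = C_rate * capacity = 2 * 44.33 = 88.66 A

88.66 A


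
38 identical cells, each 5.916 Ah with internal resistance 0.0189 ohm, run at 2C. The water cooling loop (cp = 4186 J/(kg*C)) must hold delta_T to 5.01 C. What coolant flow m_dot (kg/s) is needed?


Step 1: I = 2 * 5.916 = 11.832 A
Step 2: Q_cell = I^2 * R = 11.832^2 * 0.0189 = 2.6459 W
Step 3: Q_total = 38 * 2.6459 = 100.54 W
Step 4: m_dot = Q_total / (cp * dT) = 100.54 / (4186 * 5.01) = 0.004794 kg/s

0.004794 kg/s


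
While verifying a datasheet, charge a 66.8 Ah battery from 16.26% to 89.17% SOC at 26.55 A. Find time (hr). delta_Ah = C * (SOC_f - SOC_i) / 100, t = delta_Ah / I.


delta_Ah = 66.8 * (89.17 - 16.26) / 100 = 48.704 Ah
t = delta_Ah / I = 48.704 / 26.55 = 1.834 hr

1.834 hr


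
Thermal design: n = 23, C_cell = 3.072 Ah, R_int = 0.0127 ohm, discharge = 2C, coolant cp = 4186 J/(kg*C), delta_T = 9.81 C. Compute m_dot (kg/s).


Step 1: I = 2 * 3.072 = 6.144 A
Step 2: Q_cell = I^2 * R = 6.144^2 * 0.0127 = 0.47941 W
Step 3: Q_total = 23 * 0.47941 = 11.026 W
Step 4: m_dot = Q_total / (cp * dT) = 11.026 / (4186 * 9.81) = 2.685e-04 kg/s

2.685e-04 kg/s


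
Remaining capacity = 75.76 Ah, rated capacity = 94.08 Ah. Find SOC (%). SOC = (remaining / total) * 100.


SOC = (remaining / total) * 100 = (75.76 / 94.08) * 100 = 80.53%

80.53%


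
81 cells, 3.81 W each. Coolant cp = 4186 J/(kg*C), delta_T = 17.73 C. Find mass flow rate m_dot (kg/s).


Q_total = 81 * 3.81 = 308.61 W
m_dot = Q_total / (cp * dT) = 308.61 / (4186 * 17.73) = 0.004158 kg/s

0.004158 kg/s


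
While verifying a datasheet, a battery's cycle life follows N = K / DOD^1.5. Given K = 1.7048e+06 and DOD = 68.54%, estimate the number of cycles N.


Step 1: DOD^1.5 = 68.54^1.5 = 567.44
Step 2: N = 1.7048e+06 / 567.44 = 3004 cycles

3004 cycles


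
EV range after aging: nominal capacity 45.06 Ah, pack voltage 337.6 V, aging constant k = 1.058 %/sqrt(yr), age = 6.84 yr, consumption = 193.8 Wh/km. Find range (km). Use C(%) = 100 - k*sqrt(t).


Step 1: capacity retention = 100 - 1.058 * sqrt(6.84) = 100 - 1.058 * 2.6153 = 97.233%
Step 2: C_now = 45.06 * 97.233/100 = 43.813 Ah
Step 3: E_pack = V * C_now = 337.6 * 43.813 = 14791 Wh
Step 4: range = E_pack / consumption = 14791 / 193.8 = 76.32 km

76.32 km


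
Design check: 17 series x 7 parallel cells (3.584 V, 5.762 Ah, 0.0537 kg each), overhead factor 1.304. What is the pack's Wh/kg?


Step 1: V_pack = 17 * 3.584 = 60.928 V
Step 2: C_pack = 7 * 5.762 = 40.334 Ah
Step 3: E_pack = V_pack * C_pack = 60.928 * 40.334 = 2457.5 Wh
Step 4: m_pack = 17 * 7 * 0.0537 * 1.304 = 8.333 kg
Step 5: ED = E_pack / m_pack = 2457.5 / 8.333 = 294.9 Wh/kg

294.9 Wh/kg


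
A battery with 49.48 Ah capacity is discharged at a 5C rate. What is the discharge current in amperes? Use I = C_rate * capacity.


I = C_rate * capacity = 5 * 49.48 = 247.4 A

247.4 A


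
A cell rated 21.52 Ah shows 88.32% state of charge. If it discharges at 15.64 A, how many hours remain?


Step 1: remaining = SOC/100 * C_total = 88.32/100 * 21.52 = 19.006 Ah
Step 2: t = remaining / I = 19.006 / 15.64 = 1.215 hr

1.215 hr


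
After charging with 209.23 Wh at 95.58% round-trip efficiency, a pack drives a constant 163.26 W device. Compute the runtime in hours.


Step 1: E_discharge = eta/100 * E_charge = 95.58/100 * 209.23 = 199.98 Wh
Step 2: t = E_discharge / P = 199.98 / 163.26 = 1.225 hr

1.225 hr


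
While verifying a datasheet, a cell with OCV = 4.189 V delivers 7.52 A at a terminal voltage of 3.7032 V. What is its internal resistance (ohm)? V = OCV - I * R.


R = (OCV - V) / I = (4.189 - 3.7032) / 7.52 = 0.06460 ohm

0.06460 ohm


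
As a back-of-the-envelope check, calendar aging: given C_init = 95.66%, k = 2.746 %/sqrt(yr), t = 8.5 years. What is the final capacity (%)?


sqrt(t) = sqrt(8.5) = 2.9155
C_final = 95.66 - 2.746 * 2.9155 = 87.65%

87.65%


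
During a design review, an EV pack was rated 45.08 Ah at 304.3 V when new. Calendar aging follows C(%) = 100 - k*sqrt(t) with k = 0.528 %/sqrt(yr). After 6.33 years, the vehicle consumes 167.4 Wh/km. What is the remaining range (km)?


Step 1: capacity retention = 100 - 0.528 * sqrt(6.33) = 100 - 0.528 * 2.5159 = 98.672%
Step 2: C_now = 45.08 * 98.672/100 = 44.481 Ah
Step 3: E_pack = V * C_now = 304.3 * 44.481 = 13536 Wh
Step 4: range = E_pack / consumption = 13536 / 167.4 = 80.86 km

80.86 km


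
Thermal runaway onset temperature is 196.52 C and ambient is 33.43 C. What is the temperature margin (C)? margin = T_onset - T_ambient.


Safety margin = 196.52 C - 33.43 C = 163.09 C

163.09 C


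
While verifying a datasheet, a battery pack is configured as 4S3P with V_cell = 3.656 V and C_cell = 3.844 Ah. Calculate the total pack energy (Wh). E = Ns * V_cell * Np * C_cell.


V_pack = 4 * 3.656 = 14.624 V
C_pack = 3 * 3.844 = 11.532 Ah
E = V_pack * C_pack = 14.624 * 11.532 = 168.6 Wh

168.6 Wh


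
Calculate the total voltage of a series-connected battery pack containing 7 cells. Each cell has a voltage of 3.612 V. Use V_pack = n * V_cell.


V_pack = n * V_cell = 7 * 3.612 = 25.284 V

25.284 V


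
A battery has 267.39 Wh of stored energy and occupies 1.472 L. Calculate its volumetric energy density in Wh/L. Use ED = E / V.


Volumetric ED = 267.39 Wh / 1.472 L = 181.7 Wh/L

181.7 Wh/L


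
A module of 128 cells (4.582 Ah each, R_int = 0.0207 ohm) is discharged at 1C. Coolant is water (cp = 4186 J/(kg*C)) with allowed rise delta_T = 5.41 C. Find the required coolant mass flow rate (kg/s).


Step 1: I = 1 * 4.582 = 4.582 A
Step 2: Q_cell = I^2 * R = 4.582^2 * 0.0207 = 0.43459 W
Step 3: Q_total = 128 * 0.43459 = 55.628 W
Step 4: m_dot = Q_total / (cp * dT) = 55.628 / (4186 * 5.41) = 0.002456 kg/s

0.002456 kg/s


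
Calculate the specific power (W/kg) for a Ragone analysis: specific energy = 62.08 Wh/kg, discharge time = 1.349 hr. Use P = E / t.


P_specific = E / t = 62.08 / 1.349 = 46.02 W/kg

46.02 W/kg


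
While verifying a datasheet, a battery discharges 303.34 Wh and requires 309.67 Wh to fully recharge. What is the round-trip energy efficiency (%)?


eta_e = E_dis / E_chg * 100 = 303.34 / 309.67 * 100 = 97.96%

97.96%


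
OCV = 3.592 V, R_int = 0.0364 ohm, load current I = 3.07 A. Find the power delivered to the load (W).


Step 1: V_terminal = OCV - I*R = 3.592 - 3.07 * 0.0364 = 3.4803 V
Step 2: P_out = V_terminal * I = 3.4803 * 3.07 = 10.68 W

10.68 W


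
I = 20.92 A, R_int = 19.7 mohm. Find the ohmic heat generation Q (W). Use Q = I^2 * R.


Convert: R = 19.7 mohm = 0.0197 ohm
Q = I^2 * R = 20.92^2 * 0.0197 = 8.622 W

8.622 W


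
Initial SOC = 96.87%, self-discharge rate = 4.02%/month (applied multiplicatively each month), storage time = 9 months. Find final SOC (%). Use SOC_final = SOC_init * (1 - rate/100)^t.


decay = (1 - 4.02/100)^9 = 0.69124
SOC_final = 96.87 * 0.69124 = 66.96%

66.96%


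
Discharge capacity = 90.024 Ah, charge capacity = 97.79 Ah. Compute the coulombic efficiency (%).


Coulombic efficiency = 90.024/97.79 * 100% = 92.06%

92.06%


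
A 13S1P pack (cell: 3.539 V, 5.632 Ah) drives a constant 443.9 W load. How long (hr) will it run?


Step 1: E_pack = Ns * V_cell * Np * C_cell = 13 * 3.539 * 1 * 5.632 = 259.11 Wh
Step 2: t = E_pack / P = 259.11 / 443.9 = 0.5837 hr

0.5837 hr


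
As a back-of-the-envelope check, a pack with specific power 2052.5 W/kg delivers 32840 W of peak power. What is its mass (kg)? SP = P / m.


m = P / SP = 32840 / 2052.5 = 16.00 kg

16.00 kg


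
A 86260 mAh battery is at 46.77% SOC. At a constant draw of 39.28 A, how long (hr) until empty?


Convert: C_total = 86260 mAh = 86.26 Ah
Step 1: remaining = SOC/100 * C_total = 46.77/100 * 86.26 = 40.344 Ah
Step 2: t = remaining / I = 40.344 / 39.28 = 1.027 hr

1.027 hr


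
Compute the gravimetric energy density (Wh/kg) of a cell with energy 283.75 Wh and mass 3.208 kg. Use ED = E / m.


ED = E / m = 283.75 / 3.208 = 88.45 Wh/kg

88.45 Wh/kg


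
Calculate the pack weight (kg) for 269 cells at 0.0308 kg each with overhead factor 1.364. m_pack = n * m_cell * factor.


m_pack = n * m_cell * overhead = 269 * 0.0308 * 1.364 = 11.30 kg

11.30 kg


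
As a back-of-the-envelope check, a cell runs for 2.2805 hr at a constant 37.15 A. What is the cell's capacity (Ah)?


C = I * t = 37.15 * 2.2805 = 84.72 Ah

84.72 Ah


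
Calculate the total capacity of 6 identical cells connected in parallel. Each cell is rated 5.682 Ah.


C_total = 6 * 5.682 = 34.092 Ah

34.092 Ah


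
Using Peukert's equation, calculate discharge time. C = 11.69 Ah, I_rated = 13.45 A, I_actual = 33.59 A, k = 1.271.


Step 1: t_rated = C / I_rated = 11.69 / 13.45 = 0.86914 hr
Step 2: ratio = 13.45 / 33.59 = 0.40042
Step 3: ratio^k = 0.40042^1.271 = 0.31246
Step 4: t = t_rated * ratio^k = 0.86914 * 0.31246 = 0.2716 hr

0.2716 hr


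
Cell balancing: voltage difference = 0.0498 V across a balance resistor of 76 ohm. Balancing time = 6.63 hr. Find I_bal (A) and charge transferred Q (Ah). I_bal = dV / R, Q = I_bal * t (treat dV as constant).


I_bal = dV / R = 0.0498 / 76 = 6.5526e-04 A
Q = I_bal * t = 6.5526e-04 * 6.63 = 0.004344 Ah

I=6.5526e-04 A, Q=0.004344 Ah


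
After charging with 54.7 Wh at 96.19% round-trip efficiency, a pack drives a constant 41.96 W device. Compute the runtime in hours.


Step 1: E_discharge = eta/100 * E_charge = 96.19/100 * 54.7 = 52.616 Wh
Step 2: t = E_discharge / P = 52.616 / 41.96 = 1.254 hr

1.254 hr


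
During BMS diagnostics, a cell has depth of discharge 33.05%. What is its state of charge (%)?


SOC = 100 - DOD = 100 - 33.05 = 66.95%

66.95%


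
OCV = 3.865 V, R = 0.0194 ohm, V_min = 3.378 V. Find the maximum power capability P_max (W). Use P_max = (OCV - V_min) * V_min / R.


dV = OCV - V_min = 0.487 V (so I_max = dV / R)
P_max = dV * V_min / R = 0.487 * 3.378 / 0.0194 = 84.80 W

84.80 W


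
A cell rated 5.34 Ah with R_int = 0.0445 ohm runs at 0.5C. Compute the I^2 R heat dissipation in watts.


Step 1: I = C_rate * capacity = 0.5 * 5.34 = 2.67 A
Step 2: Q = I^2 * R = 2.67^2 * 0.0445 = 7.1289 * 0.0445 = 0.3172 W

0.3172 W


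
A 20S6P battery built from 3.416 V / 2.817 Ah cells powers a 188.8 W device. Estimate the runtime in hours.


Step 1: E_pack = Ns * V_cell * Np * C_cell = 20 * 3.416 * 6 * 2.817 = 1154.7 Wh
Step 2: t = E_pack / P = 1154.7 / 188.8 = 6.116 hr

6.116 hr


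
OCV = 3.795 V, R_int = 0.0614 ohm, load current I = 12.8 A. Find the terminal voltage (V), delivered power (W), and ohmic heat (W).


Step 1: V_terminal = OCV - I*R = 3.795 - 12.8 * 0.0614 = 3.0091 V
Step 2: P_out = V_terminal * I = 3.0091 * 12.8 = 38.52 W
Step 3: Q = I^2 * R = 12.8^2 * 0.0614 = 10.06 W

V=3.0091 V, P=38.52 W, Q=10.06 W


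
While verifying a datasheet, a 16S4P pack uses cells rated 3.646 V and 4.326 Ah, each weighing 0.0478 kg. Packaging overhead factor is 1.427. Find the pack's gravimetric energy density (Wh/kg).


Step 1: V_pack = 16 * 3.646 = 58.336 V
Step 2: C_pack = 4 * 4.326 = 17.304 Ah
Step 3: E_pack = V_pack * C_pack = 58.336 * 17.304 = 1009.4 Wh
Step 4: m_pack = 16 * 4 * 0.0478 * 1.427 = 4.3655 kg
Step 5: ED = E_pack / m_pack = 1009.4 / 4.3655 = 231.2 Wh/kg

231.2 Wh/kg


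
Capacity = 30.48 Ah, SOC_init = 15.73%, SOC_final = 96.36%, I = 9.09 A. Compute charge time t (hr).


Step 1: dSOC = 96.36% - 15.73% = 80.63%
Step 2: delta_Ah = 30.48 * 80.63 / 100 = 24.576 Ah
Step 3: t = 24.576 / 9.09 = 2.704 hr

2.704 hr


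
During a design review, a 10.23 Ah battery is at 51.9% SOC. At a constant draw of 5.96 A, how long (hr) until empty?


Step 1: remaining = SOC/100 * C_total = 51.9/100 * 10.23 = 5.3094 Ah
Step 2: t = remaining / I = 5.3094 / 5.96 = 0.8908 hr

0.8908 hr


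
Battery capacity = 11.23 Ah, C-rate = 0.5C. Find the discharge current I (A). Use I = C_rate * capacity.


At 0.5C: I = 0.5 * 11.23 Ah = 5.615 A

5.615 A


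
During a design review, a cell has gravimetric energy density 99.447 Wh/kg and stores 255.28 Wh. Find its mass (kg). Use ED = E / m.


m = E / ED = 255.28 / 99.447 = 2.567 kg

2.567 kg


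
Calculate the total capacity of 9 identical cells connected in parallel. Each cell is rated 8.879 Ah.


Parallel capacities add: 9 * 8.879 Ah = 79.911 Ah

79.911 Ah
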